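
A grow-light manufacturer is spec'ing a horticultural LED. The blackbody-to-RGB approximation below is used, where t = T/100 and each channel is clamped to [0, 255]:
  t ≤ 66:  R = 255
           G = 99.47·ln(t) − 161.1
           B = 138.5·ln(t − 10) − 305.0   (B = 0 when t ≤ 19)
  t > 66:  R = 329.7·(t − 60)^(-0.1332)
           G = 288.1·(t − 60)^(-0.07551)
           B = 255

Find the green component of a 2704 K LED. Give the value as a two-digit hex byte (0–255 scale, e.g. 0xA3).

t = 2704/100 = 27.04; the t ≤ 66 branch applies.
G = 99.47·ln 27.04 − 161.1 = 99.47·3.2973 − 161.1 = 166.884.
Rounded: 167; in hex, 0xA7.

0xA7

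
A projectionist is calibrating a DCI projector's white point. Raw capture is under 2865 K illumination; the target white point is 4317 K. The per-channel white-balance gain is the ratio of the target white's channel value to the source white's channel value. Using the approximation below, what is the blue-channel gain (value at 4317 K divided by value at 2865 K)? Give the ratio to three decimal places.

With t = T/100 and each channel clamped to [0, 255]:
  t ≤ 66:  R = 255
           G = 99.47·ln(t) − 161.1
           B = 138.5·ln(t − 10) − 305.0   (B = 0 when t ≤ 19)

At 2865 K (t = 28.65):
  B = 138.5·ln(28.65 − 10) − 305.0 = 138.5·ln 18.65 − 305.0 = 138.5·2.9258 − 305.0 = 100.230.
At 4317 K (t = 43.17):
  B = 138.5·ln(43.17 − 10) − 305.0 = 138.5·ln 33.17 − 305.0 = 138.5·3.5016 − 305.0 = 179.978.
Gain = 179.978 / 100.230 = 1.7957 → 1.796.

1.796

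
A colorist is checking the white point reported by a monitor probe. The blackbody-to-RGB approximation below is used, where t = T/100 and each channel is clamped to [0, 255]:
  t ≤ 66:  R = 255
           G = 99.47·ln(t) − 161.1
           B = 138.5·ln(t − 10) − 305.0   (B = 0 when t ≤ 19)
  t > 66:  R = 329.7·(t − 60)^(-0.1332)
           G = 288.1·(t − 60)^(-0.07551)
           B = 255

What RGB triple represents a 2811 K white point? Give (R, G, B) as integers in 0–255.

(255, 171, 96)

t = 2811/100 = 28.11; the t ≤ 66 branch applies.
R = 255 by definition for t ≤ 66.
G = 99.47·ln 28.11 − 161.1 = 99.47·3.3361 − 161.1 = 170.744.
B = 138.5·ln(28.11 − 10) − 305.0 = 138.5·ln 18.11 − 305.0 = 138.5·2.8965 − 305.0 = 96.160.
Rounded: (255, 171, 96).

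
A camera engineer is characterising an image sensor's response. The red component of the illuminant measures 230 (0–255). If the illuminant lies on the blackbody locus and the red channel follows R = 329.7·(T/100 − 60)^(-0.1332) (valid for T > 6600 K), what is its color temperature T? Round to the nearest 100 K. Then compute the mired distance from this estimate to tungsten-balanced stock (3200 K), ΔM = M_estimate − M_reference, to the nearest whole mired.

(t − 60)^(-0.1332) = 230/329.7 = 0.69760.
t − 60 = 0.69760^(1/-0.1332) = 0.69760^(-7.508) = 14.932, so t = 74.932.
T = 100·t = 7493 K → 7500 K to the nearest 100 K.
M_estimate = 10⁶/7500 = 133.33; M_reference = 10⁶/3200 = 312.50.
ΔM = 133.33 − 312.50 = -179.17 → -179 mireds.

-179 mireds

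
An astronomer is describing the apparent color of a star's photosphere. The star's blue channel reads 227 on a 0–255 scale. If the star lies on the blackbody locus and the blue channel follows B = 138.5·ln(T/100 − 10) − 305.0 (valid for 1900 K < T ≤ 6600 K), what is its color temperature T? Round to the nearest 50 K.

ln(t − 10) = (227 + 305.0) / 138.5 = 3.8412.
t − 10 = e^3.8412 = 46.579, so t = 56.579.
T = 100·t = 5658 K → 5650 K to the nearest 50 K.

5650 K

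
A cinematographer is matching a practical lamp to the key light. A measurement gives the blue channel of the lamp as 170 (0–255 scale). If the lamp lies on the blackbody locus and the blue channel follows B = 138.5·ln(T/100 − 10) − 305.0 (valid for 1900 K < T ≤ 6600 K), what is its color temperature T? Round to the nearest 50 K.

ln(t − 10) = (170 + 305.0) / 138.5 = 3.4296.
t − 10 = e^3.4296 = 30.864, so t = 40.864.
T = 100·t = 4086 K → 4100 K to the nearest 50 K.

4100 K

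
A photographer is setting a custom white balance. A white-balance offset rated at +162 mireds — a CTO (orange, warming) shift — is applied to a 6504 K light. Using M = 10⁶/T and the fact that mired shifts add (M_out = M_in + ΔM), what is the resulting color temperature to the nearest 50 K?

3150 K

M_in = 10⁶/6504 = 153.75 mireds.
M_out = 153.75 + (+162) = 315.75 mireds.
T_out = 10⁶/315.75 = 3167.0 K → 3150 K.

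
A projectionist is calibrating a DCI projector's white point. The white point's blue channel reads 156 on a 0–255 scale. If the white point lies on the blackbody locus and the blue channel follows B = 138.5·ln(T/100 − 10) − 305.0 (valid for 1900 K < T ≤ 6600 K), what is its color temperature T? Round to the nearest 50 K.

3800 K

ln(t − 10) = (156 + 305.0) / 138.5 = 3.3285.
t − 10 = e^3.3285 = 27.897, so t = 37.897.
T = 100·t = 3790 K → 3800 K to the nearest 50 K.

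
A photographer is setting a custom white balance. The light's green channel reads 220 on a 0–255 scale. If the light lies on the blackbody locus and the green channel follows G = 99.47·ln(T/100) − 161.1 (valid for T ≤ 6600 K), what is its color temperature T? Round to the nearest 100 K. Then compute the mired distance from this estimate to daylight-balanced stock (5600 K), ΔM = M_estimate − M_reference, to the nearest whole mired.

ln t = (220 + 161.1) / 99.47 = 3.8313.
t = e^3.8313 = 46.123.
T = 100·t = 4612 K → 4600 K to the nearest 100 K.
M_estimate = 10⁶/4600 = 217.39; M_reference = 10⁶/5600 = 178.57.
ΔM = 217.39 − 178.57 = 38.82 → +39 mireds.

+39 mireds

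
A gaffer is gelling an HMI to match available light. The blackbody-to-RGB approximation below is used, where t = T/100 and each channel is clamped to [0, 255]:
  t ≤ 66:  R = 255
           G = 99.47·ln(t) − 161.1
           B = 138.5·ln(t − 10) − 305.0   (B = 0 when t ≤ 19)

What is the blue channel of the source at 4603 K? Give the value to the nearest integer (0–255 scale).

191

t = 4603/100 = 46.03; the t ≤ 66 branch applies.
B = 138.5·ln(46.03 − 10) − 305.0 = 138.5·ln 36.03 − 305.0 = 138.5·3.5844 − 305.0 = 191.433.
Rounded: 191.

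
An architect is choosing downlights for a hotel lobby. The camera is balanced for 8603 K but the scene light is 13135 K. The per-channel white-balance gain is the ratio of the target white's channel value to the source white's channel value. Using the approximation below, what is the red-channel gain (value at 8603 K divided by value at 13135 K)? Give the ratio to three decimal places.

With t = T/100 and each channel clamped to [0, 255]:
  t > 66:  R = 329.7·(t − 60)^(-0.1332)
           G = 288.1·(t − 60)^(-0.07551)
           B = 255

At 13135 K (t = 131.35):
  R = 329.7·(131.35 − 60)^(-0.1332) = 329.7·71.35^(-0.1332) = 329.7·0.56641 = 186.744.
At 8603 K (t = 86.03):
  R = 329.7·(86.03 − 60)^(-0.1332) = 329.7·26.03^(-0.1332) = 329.7·0.64783 = 213.588.
Gain = 213.588 / 186.744 = 1.1437 → 1.144.

1.144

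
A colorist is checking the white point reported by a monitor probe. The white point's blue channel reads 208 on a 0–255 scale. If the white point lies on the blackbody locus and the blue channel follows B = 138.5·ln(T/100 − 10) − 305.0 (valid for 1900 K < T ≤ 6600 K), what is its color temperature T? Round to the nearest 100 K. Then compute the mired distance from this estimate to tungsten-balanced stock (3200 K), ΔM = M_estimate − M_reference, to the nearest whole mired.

-116 mireds

ln(t − 10) = (208 + 305.0) / 138.5 = 3.7040.
t − 10 = e^3.7040 = 40.608, so t = 50.608.
T = 100·t = 5061 K → 5100 K to the nearest 100 K.
M_estimate = 10⁶/5100 = 196.08; M_reference = 10⁶/3200 = 312.50.
ΔM = 196.08 − 312.50 = -116.42 → -116 mireds.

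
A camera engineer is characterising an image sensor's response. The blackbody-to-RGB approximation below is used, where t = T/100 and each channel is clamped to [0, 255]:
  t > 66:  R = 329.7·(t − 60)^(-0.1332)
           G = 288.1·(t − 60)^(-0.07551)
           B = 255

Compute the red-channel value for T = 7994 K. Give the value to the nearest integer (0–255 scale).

221

t = 7994/100 = 79.94; the t > 66 branch applies.
R = 329.7·(79.94 − 60)^(-0.1332) = 329.7·19.94^(-0.1332) = 329.7·0.67124 = 221.307.
Rounded: 221.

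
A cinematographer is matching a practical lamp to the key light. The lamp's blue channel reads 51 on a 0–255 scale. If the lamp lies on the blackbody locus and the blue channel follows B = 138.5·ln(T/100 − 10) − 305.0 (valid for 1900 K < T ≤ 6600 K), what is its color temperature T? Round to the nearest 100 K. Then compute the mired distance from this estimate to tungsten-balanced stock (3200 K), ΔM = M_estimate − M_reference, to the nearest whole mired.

ln(t − 10) = (51 + 305.0) / 138.5 = 2.5704.
t − 10 = e^2.5704 = 13.071, so t = 23.071.
T = 100·t = 2307 K → 2300 K to the nearest 100 K.
M_estimate = 10⁶/2300 = 434.78; M_reference = 10⁶/3200 = 312.50.
ΔM = 434.78 − 312.50 = 122.28 → +122 mireds.

+122 mireds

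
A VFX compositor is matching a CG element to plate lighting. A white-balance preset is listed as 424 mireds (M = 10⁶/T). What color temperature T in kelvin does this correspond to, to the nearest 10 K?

T = 10⁶ / 424 = 2358.49 K → 2360 K.

2360 K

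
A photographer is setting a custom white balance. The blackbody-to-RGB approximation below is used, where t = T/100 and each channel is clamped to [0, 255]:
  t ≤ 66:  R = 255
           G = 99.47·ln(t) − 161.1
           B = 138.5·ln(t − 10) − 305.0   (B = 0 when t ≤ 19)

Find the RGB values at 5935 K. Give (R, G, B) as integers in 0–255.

t = 5935/100 = 59.35; the t ≤ 66 branch applies.
R = 255 by definition for t ≤ 66.
G = 99.47·ln 59.35 − 161.1 = 99.47·4.0835 − 161.1 = 245.081.
B = 138.5·ln(59.35 − 10) − 305.0 = 138.5·ln 49.35 − 305.0 = 138.5·3.8989 − 305.0 = 235.003.
Rounded: (255, 245, 235).

(255, 245, 235)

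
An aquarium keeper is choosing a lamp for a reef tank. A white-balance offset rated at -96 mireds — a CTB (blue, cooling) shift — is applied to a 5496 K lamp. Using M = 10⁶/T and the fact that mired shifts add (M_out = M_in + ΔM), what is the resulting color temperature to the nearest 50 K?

11650 K

M_in = 10⁶/5496 = 181.95 mireds.
M_out = 181.95 + (-96) = 85.95 mireds.
T_out = 10⁶/85.95 = 11634.6 K → 11650 K.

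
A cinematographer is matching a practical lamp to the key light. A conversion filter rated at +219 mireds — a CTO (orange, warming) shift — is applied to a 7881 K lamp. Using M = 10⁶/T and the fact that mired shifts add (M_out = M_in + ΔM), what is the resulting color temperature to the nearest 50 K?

2900 K

M_in = 10⁶/7881 = 126.89 mireds.
M_out = 126.89 + (+219) = 345.89 mireds.
T_out = 10⁶/345.89 = 2891.1 K → 2900 K.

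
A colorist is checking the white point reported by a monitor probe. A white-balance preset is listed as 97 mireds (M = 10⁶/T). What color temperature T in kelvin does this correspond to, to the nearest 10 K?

T = 10⁶ / 97 = 10309.28 K → 10310 K.

10310 K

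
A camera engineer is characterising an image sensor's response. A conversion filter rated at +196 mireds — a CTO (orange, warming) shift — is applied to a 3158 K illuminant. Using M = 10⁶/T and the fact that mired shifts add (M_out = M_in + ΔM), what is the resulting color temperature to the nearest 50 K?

1950 K

M_in = 10⁶/3158 = 316.66 mireds.
M_out = 316.66 + (+196) = 512.66 mireds.
T_out = 10⁶/512.66 = 1950.6 K → 1950 K.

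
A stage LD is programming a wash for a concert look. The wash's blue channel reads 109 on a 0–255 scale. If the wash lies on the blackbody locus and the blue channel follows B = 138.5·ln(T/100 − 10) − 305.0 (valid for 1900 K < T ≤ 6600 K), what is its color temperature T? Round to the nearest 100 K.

3000 K

ln(t − 10) = (109 + 305.0) / 138.5 = 2.9892.
t − 10 = e^2.9892 = 19.869, so t = 29.869.
T = 100·t = 2987 K → 3000 K to the nearest 100 K.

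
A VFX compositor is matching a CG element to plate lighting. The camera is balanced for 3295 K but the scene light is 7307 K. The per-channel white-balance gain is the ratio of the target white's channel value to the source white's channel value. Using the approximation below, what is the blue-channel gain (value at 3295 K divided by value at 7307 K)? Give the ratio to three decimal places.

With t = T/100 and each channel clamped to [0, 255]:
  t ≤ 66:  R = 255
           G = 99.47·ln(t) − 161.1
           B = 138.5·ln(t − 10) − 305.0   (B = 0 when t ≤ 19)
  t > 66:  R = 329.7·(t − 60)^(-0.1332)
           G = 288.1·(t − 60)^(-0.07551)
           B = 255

At 7307 K (t = 73.07):
  B = 255 by definition for t > 66.
At 3295 K (t = 32.95):
  B = 138.5·ln(32.95 − 10) − 305.0 = 138.5·ln 22.95 − 305.0 = 138.5·3.1333 − 305.0 = 128.965.
Gain = 128.965 / 255.000 = 0.5057 → 0.506.

0.506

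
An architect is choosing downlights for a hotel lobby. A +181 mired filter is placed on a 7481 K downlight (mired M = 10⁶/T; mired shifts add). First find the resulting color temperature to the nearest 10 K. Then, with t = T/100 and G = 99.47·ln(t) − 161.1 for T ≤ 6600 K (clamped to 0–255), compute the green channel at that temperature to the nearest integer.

M_in = 10⁶/7481 = 133.67; M_out = 133.67 + (+181) = 314.67.
T_out = 10⁶/314.67 = 3177.9 K → 3180 K; t = 31.8.
G = 99.47·ln 31.8 − 161.1 = 99.47·3.4595 − 161.1 = 183.013.
Rounded: 183.

183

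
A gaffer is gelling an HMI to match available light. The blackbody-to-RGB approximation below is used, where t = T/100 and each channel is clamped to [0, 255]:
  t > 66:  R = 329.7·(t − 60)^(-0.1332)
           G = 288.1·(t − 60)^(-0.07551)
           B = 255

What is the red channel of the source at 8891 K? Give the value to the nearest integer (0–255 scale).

211

t = 8891/100 = 88.91; the t > 66 branch applies.
R = 329.7·(88.91 − 60)^(-0.1332) = 329.7·28.91^(-0.1332) = 329.7·0.63883 = 210.624.
Rounded: 211.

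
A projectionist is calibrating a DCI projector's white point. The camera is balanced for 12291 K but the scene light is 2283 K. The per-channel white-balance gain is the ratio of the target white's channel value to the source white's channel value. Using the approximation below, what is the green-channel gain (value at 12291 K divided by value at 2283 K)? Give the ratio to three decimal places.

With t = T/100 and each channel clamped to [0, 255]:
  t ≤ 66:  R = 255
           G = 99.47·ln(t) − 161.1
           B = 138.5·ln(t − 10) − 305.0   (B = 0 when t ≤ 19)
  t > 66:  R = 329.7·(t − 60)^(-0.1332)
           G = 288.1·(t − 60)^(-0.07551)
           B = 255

1.404

At 2283 K (t = 22.83):
  G = 99.47·ln 22.83 − 161.1 = 99.47·3.1281 − 161.1 = 150.050.
At 12291 K (t = 122.91):
  G = 288.1·(122.91 − 60)^(-0.07551) = 288.1·62.91^(-0.07551) = 288.1·0.73144 = 210.728.
Gain = 210.728 / 150.050 = 1.4044 → 1.404.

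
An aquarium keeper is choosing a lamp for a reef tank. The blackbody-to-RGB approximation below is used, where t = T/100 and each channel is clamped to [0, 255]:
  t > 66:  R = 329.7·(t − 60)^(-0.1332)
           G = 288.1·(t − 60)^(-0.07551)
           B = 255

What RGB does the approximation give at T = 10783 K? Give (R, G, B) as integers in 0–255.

(197, 215, 255)

t = 10783/100 = 107.83; the t > 66 branch applies.
R = 329.7·(107.83 − 60)^(-0.1332) = 329.7·47.83^(-0.1332) = 329.7·0.59740 = 196.962.
G = 288.1·(107.83 − 60)^(-0.07551) = 288.1·47.83^(-0.07551) = 288.1·0.74673 = 215.134.
B = 255 by definition for t > 66.
Rounded: (197, 215, 255).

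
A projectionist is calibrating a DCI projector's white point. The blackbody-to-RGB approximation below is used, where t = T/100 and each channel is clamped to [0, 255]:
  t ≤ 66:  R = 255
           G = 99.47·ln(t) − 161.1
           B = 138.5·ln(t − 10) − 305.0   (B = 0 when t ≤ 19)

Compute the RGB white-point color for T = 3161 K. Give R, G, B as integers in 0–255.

t = 3161/100 = 31.61; the t ≤ 66 branch applies.
R = 255 by definition for t ≤ 66.
G = 99.47·ln 31.61 − 161.1 = 99.47·3.4535 − 161.1 = 182.417.
B = 138.5·ln(31.61 − 10) − 305.0 = 138.5·ln 21.61 − 305.0 = 138.5·3.0732 − 305.0 = 120.632.
Rounded: (255, 182, 121).

R=255, G=182, B=121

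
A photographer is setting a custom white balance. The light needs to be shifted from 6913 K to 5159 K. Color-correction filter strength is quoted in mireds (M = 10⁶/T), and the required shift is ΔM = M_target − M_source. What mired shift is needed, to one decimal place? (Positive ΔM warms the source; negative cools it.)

M_source = 10⁶/6913 = 144.655; M_target = 10⁶/5159 = 193.836.
ΔM = 193.836 − 144.655 = 49.181 → +49.2 mireds, a warming shift.

+49.2 mireds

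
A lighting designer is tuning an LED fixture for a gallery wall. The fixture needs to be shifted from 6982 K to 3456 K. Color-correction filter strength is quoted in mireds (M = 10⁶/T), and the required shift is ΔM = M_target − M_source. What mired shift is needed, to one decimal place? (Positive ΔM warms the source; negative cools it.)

M_source = 10⁶/6982 = 143.225; M_target = 10⁶/3456 = 289.352.
ΔM = 289.352 − 143.225 = 146.126 → +146.1 mireds, a warming shift.

+146.1 mireds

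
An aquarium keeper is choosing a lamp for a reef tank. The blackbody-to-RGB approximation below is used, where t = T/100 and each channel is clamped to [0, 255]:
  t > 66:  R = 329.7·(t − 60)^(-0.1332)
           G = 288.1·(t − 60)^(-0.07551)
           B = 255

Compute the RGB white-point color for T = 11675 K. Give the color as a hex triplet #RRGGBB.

t = 11675/100 = 116.75; the t > 66 branch applies.
R = 329.7·(116.75 − 60)^(-0.1332) = 329.7·56.75^(-0.1332) = 329.7·0.58394 = 192.527.
G = 288.1·(116.75 − 60)^(-0.07551) = 288.1·56.75^(-0.07551) = 288.1·0.73715 = 212.374.
B = 255 by definition for t > 66.
Rounded: (193, 212, 255).
In hex: #C1D4FF.

#C1D4FF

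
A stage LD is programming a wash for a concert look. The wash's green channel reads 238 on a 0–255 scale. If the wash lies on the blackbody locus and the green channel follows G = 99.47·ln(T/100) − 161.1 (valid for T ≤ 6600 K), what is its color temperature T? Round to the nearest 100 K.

ln t = (238 + 161.1) / 99.47 = 4.0123.
t = e^4.0123 = 55.272.
T = 100·t = 5527 K → 5500 K to the nearest 100 K.

5500 K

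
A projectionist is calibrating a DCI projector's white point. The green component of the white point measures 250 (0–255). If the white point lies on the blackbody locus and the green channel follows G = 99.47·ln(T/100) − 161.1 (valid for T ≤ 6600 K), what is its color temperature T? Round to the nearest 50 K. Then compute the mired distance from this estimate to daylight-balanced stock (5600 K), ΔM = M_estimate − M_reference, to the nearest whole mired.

ln t = (250 + 161.1) / 99.47 = 4.1329.
t = e^4.1329 = 62.359.
T = 100·t = 6236 K → 6250 K to the nearest 50 K.
M_estimate = 10⁶/6250 = 160.00; M_reference = 10⁶/5600 = 178.57.
ΔM = 160.00 − 178.57 = -18.57 → -19 mireds.

-19 mireds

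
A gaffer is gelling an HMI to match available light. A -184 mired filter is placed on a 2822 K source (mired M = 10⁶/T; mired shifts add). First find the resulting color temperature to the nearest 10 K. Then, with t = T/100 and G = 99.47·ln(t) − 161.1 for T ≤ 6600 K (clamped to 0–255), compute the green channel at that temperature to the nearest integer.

244

M_in = 10⁶/2822 = 354.36; M_out = 354.36 + (-184) = 170.36.
T_out = 10⁶/170.36 = 5870.0 K → 5870 K; t = 58.7.
G = 99.47·ln 58.7 − 161.1 = 99.47·4.0724 − 161.1 = 243.986.
Rounded: 244.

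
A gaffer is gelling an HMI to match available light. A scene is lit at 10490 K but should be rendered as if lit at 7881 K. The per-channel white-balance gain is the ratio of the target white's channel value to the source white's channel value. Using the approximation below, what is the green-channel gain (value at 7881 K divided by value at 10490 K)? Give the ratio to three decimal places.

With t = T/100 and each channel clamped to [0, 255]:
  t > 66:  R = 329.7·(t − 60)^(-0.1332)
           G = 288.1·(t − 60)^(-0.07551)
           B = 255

At 10490 K (t = 104.9):
  G = 288.1·(104.9 − 60)^(-0.07551) = 288.1·44.9^(-0.07551) = 288.1·0.75031 = 216.163.
At 7881 K (t = 78.81):
  G = 288.1·(78.81 − 60)^(-0.07551) = 288.1·18.81^(-0.07551) = 288.1·0.80126 = 230.842.
Gain = 230.842 / 216.163 = 1.0679 → 1.068.

1.068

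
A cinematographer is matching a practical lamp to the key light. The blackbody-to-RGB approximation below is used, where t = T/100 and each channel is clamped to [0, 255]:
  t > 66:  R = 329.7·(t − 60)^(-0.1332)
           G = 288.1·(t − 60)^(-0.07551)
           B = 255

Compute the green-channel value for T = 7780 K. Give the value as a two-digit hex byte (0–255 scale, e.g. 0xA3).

t = 7780/100 = 77.8; the t > 66 branch applies.
G = 288.1·(77.8 − 60)^(-0.07551) = 288.1·17.8^(-0.07551) = 288.1·0.80460 = 231.806.
Rounded: 232; in hex, 0xE8.

0xE8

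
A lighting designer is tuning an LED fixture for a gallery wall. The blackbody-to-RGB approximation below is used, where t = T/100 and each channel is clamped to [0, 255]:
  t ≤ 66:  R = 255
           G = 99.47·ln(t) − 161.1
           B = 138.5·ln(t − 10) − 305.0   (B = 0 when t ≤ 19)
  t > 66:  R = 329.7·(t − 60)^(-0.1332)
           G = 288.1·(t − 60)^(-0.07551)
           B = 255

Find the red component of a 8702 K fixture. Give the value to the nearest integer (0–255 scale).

213

t = 8702/100 = 87.02; the t > 66 branch applies.
R = 329.7·(87.02 − 60)^(-0.1332) = 329.7·27.02^(-0.1332) = 329.7·0.64461 = 212.529.
Rounded: 213.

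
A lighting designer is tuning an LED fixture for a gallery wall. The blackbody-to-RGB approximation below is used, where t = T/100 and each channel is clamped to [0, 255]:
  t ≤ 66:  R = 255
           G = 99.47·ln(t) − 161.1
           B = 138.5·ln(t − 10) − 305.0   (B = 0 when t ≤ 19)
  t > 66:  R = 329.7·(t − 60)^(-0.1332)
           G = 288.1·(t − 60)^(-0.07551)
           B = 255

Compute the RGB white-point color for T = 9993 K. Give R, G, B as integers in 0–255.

R=202, G=218, B=255

t = 9993/100 = 99.93; the t > 66 branch applies.
R = 329.7·(99.93 − 60)^(-0.1332) = 329.7·39.93^(-0.1332) = 329.7·0.61194 = 201.756.
G = 288.1·(99.93 − 60)^(-0.07551) = 288.1·39.93^(-0.07551) = 288.1·0.75698 = 218.087.
B = 255 by definition for t > 66.
Rounded: (202, 218, 255).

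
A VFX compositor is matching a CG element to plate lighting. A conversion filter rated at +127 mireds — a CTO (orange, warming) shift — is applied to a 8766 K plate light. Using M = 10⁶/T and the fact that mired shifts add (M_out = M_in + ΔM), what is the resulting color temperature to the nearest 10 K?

M_in = 10⁶/8766 = 114.08 mireds.
M_out = 114.08 + (+127) = 241.08 mireds.
T_out = 10⁶/241.08 = 4148.1 K → 4150 K.

4150 K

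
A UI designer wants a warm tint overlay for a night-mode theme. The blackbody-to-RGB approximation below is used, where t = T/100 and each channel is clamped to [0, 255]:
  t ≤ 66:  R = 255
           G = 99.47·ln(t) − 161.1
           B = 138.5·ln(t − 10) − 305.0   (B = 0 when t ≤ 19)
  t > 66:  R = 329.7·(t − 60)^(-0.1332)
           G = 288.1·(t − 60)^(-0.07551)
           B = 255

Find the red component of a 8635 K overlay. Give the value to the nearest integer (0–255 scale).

t = 8635/100 = 86.35; the t > 66 branch applies.
R = 329.7·(86.35 − 60)^(-0.1332) = 329.7·26.35^(-0.1332) = 329.7·0.64677 = 213.241.
Rounded: 213.

213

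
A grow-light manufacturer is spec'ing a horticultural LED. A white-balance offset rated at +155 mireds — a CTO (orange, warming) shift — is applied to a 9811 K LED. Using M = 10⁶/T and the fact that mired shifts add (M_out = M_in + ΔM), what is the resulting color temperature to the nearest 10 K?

3890 K

M_in = 10⁶/9811 = 101.93 mireds.
M_out = 101.93 + (+155) = 256.93 mireds.
T_out = 10⁶/256.93 = 3892.2 K → 3890 K.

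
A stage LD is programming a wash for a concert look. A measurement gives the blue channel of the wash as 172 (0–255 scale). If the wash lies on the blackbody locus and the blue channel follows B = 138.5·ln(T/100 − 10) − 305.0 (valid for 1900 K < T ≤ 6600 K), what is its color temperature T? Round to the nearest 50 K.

ln(t − 10) = (172 + 305.0) / 138.5 = 3.4440.
t − 10 = e^3.4440 = 31.313, so t = 41.313.
T = 100·t = 4131 K → 4150 K to the nearest 50 K.

4150 K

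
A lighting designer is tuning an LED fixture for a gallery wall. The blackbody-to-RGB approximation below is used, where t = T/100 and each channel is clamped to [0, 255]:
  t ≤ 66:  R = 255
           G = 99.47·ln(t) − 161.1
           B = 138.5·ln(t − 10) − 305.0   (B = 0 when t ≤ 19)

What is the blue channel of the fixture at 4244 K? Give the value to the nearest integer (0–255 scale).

177

t = 4244/100 = 42.44; the t ≤ 66 branch applies.
B = 138.5·ln(42.44 − 10) − 305.0 = 138.5·ln 32.44 − 305.0 = 138.5·3.4794 − 305.0 = 176.896.
Rounded: 177.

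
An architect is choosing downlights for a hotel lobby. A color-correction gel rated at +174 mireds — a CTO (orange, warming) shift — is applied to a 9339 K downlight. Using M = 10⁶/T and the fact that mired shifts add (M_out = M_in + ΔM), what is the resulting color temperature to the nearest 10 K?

3560 K

M_in = 10⁶/9339 = 107.08 mireds.
M_out = 107.08 + (+174) = 281.08 mireds.
T_out = 10⁶/281.08 = 3557.7 K → 3560 K.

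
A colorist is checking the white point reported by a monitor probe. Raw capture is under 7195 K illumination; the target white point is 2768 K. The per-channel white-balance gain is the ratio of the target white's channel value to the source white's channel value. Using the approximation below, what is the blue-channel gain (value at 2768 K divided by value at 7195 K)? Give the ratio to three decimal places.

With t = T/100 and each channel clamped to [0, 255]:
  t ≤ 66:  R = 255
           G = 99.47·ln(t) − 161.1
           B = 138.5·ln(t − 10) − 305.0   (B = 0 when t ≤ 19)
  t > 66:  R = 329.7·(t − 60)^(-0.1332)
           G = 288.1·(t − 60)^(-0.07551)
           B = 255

At 7195 K (t = 71.95):
  B = 255 by definition for t > 66.
At 2768 K (t = 27.68):
  B = 138.5·ln(27.68 − 10) − 305.0 = 138.5·ln 17.68 − 305.0 = 138.5·2.8724 − 305.0 = 92.832.
Gain = 92.832 / 255.000 = 0.3640 → 0.364.

0.364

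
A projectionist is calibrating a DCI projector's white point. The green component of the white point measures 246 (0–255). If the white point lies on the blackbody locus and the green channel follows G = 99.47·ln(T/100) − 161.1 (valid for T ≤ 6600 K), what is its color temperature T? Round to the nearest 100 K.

6000 K

ln t = (246 + 161.1) / 99.47 = 4.0927.
t = e^4.0927 = 59.901.
T = 100·t = 5990 K → 6000 K to the nearest 100 K.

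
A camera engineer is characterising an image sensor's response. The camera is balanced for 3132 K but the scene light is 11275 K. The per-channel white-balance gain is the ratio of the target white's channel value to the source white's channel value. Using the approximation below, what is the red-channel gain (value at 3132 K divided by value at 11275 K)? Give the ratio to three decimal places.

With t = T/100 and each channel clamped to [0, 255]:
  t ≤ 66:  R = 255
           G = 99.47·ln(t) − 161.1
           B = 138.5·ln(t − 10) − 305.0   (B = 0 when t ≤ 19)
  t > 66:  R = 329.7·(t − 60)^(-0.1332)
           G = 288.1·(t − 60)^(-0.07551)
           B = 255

1.312

At 11275 K (t = 112.75):
  R = 329.7·(112.75 − 60)^(-0.1332) = 329.7·52.75^(-0.1332) = 329.7·0.58966 = 194.410.
At 3132 K (t = 31.32):
  R = 255 by definition for t ≤ 66.
Gain = 255.000 / 194.410 = 1.3117 → 1.312.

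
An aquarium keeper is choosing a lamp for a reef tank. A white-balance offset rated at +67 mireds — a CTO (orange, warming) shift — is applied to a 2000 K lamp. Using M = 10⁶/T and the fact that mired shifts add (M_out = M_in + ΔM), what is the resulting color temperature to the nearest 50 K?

1750 K

M_in = 10⁶/2000 = 500.00 mireds.
M_out = 500.00 + (+67) = 567.00 mireds.
T_out = 10⁶/567.00 = 1763.7 K → 1750 K.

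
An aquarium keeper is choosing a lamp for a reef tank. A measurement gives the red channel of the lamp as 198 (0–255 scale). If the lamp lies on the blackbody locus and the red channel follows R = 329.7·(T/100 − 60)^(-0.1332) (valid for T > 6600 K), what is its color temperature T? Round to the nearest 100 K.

(t − 60)^(-0.1332) = 198/329.7 = 0.60055.
t − 60 = 0.60055^(1/-0.1332) = 0.60055^(-7.508) = 45.980, so t = 105.980.
T = 100·t = 10598 K → 10600 K to the nearest 100 K.

10600 K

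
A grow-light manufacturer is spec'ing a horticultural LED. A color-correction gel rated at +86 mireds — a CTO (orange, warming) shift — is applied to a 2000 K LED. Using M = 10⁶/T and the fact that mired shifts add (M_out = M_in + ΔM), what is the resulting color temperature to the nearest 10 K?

M_in = 10⁶/2000 = 500.00 mireds.
M_out = 500.00 + (+86) = 586.00 mireds.
T_out = 10⁶/586.00 = 1706.5 K → 1710 K.

1710 K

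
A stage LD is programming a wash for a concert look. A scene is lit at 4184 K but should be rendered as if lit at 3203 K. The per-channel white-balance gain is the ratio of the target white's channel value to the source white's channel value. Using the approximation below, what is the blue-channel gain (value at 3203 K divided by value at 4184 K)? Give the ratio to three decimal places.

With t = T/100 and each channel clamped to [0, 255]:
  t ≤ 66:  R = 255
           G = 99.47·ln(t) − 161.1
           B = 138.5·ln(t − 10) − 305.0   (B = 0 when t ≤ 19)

At 4184 K (t = 41.84):
  B = 138.5·ln(41.84 − 10) − 305.0 = 138.5·ln 31.84 − 305.0 = 138.5·3.4607 − 305.0 = 174.310.
At 3203 K (t = 32.03):
  B = 138.5·ln(32.03 − 10) − 305.0 = 138.5·ln 22.03 − 305.0 = 138.5·3.0924 − 305.0 = 123.298.
Gain = 123.298 / 174.310 = 0.7073 → 0.707.

0.707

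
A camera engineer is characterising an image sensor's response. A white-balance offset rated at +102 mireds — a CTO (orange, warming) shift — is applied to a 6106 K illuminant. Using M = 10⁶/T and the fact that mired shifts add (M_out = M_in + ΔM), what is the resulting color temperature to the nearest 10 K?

M_in = 10⁶/6106 = 163.77 mireds.
M_out = 163.77 + (+102) = 265.77 mireds.
T_out = 10⁶/265.77 = 3762.6 K → 3760 K.

3760 K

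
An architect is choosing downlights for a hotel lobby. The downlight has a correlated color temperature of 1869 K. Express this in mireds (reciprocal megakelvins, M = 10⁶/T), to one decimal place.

535.0 mireds

M = 10⁶ / 1869 = 535.045 → 535.0 mireds.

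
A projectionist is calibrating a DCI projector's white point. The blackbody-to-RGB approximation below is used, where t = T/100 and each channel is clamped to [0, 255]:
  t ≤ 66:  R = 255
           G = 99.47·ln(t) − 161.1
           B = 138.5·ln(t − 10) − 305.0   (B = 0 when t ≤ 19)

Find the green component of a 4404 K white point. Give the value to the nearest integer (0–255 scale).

215

t = 4404/100 = 44.04; the t ≤ 66 branch applies.
G = 99.47·ln 44.04 − 161.1 = 99.47·3.7851 − 161.1 = 215.404.
Rounded: 215.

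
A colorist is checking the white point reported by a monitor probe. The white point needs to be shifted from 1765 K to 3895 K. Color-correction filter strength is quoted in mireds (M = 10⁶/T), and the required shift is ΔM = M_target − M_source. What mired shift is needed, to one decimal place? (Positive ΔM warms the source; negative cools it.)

M_source = 10⁶/1765 = 566.572; M_target = 10⁶/3895 = 256.739.
ΔM = 256.739 − 566.572 = -309.833 → -309.8 mireds, a cooling shift.

-309.8 mireds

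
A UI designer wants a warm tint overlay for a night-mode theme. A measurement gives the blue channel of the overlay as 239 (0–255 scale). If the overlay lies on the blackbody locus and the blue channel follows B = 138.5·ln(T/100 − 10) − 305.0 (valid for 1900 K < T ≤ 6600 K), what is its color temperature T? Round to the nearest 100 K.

6100 K

ln(t − 10) = (239 + 305.0) / 138.5 = 3.9278.
t − 10 = e^3.9278 = 50.795, so t = 60.795.
T = 100·t = 6079 K → 6100 K to the nearest 100 K.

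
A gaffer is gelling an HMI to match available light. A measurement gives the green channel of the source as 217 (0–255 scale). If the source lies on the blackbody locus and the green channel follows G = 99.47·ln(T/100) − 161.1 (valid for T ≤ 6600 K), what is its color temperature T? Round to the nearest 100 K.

4500 K

ln t = (217 + 161.1) / 99.47 = 3.8011.
t = e^3.8011 = 44.752.
T = 100·t = 4475 K → 4500 K to the nearest 100 K.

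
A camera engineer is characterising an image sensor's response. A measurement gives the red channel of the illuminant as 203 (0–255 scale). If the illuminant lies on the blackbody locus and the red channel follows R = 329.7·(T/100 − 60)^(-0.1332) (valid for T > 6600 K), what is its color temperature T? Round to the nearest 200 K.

9800 K

(t − 60)^(-0.1332) = 203/329.7 = 0.61571.
t − 60 = 0.61571^(1/-0.1332) = 0.61571^(-7.508) = 38.129, so t = 98.129.
T = 100·t = 9813 K → 9800 K to the nearest 200 K.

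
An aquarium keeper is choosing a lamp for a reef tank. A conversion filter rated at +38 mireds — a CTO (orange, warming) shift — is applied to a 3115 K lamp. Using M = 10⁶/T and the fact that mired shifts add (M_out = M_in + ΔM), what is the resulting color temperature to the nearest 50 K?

M_in = 10⁶/3115 = 321.03 mireds.
M_out = 321.03 + (+38) = 359.03 mireds.
T_out = 10⁶/359.03 = 2785.3 K → 2800 K.

2800 K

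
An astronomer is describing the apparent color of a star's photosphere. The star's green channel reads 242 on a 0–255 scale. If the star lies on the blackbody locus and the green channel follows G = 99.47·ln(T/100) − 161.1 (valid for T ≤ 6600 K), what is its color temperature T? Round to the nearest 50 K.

5750 K

ln t = (242 + 161.1) / 99.47 = 4.0525.
t = e^4.0525 = 57.540.
T = 100·t = 5754 K → 5750 K to the nearest 50 K.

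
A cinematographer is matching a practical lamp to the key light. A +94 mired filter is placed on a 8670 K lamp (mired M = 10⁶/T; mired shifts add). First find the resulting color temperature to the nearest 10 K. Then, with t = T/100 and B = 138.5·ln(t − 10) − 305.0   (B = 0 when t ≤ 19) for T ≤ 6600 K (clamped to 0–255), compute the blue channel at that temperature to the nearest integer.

M_in = 10⁶/8670 = 115.34; M_out = 115.34 + (+94) = 209.34.
T_out = 10⁶/209.34 = 4776.9 K → 4780 K; t = 47.8.
B = 138.5·ln(47.8 − 10) − 305.0 = 138.5·ln 37.8 − 305.0 = 138.5·3.6323 − 305.0 = 198.075.
Rounded: 198.

198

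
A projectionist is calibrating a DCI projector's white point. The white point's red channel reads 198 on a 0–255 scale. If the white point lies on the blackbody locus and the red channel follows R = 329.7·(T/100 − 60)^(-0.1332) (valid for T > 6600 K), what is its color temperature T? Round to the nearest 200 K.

(t − 60)^(-0.1332) = 198/329.7 = 0.60055.
t − 60 = 0.60055^(1/-0.1332) = 0.60055^(-7.508) = 45.980, so t = 105.980.
T = 100·t = 10598 K → 10600 K to the nearest 200 K.

10600 K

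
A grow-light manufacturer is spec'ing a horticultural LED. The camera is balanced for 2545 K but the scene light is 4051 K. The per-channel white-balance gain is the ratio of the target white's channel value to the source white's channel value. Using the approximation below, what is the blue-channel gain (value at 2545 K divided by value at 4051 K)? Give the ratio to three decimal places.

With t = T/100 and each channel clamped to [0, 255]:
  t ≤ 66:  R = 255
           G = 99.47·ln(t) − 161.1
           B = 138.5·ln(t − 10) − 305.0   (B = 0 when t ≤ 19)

At 4051 K (t = 40.51):
  B = 138.5·ln(40.51 − 10) − 305.0 = 138.5·ln 30.51 − 305.0 = 138.5·3.4181 − 305.0 = 168.401.
At 2545 K (t = 25.45):
  B = 138.5·ln(25.45 − 10) − 305.0 = 138.5·ln 15.45 − 305.0 = 138.5·2.7376 − 305.0 = 74.159.
Gain = 74.159 / 168.401 = 0.4404 → 0.440.

0.440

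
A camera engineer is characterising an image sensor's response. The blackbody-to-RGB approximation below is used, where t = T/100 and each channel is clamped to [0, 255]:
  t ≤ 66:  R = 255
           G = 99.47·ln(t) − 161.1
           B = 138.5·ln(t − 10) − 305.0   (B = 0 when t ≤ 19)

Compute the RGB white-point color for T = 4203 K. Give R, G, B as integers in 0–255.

R=255, G=211, B=175

t = 4203/100 = 42.03; the t ≤ 66 branch applies.
R = 255 by definition for t ≤ 66.
G = 99.47·ln 42.03 − 161.1 = 99.47·3.7384 − 161.1 = 210.757.
B = 138.5·ln(42.03 − 10) − 305.0 = 138.5·ln 32.03 − 305.0 = 138.5·3.4667 − 305.0 = 175.134.
Rounded: (255, 211, 175).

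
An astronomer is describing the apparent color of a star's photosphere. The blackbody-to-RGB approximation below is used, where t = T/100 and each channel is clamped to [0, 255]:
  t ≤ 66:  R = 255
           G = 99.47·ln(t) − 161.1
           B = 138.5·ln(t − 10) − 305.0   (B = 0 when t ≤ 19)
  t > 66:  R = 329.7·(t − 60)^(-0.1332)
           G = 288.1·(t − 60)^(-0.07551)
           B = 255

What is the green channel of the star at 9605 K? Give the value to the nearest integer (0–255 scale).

t = 9605/100 = 96.05; the t > 66 branch applies.
G = 288.1·(96.05 − 60)^(-0.07551) = 288.1·36.05^(-0.07551) = 288.1·0.76285 = 219.777.
Rounded: 220.

220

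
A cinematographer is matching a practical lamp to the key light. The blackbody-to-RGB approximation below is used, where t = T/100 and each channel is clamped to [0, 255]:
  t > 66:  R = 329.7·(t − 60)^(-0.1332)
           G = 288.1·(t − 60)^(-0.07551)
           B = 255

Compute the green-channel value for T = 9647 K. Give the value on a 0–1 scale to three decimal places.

t = 9647/100 = 96.47; the t > 66 branch applies.
G = 288.1·(96.47 − 60)^(-0.07551) = 288.1·36.47^(-0.07551) = 288.1·0.76218 = 219.584.
On a 0–1 scale: 219.584/255 = 0.8611 → 0.861.

0.861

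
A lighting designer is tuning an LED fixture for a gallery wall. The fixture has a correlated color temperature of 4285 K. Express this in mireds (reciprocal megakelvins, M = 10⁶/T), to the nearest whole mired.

233 mireds

M = 10⁶ / 4285 = 233.372 → 233 mireds.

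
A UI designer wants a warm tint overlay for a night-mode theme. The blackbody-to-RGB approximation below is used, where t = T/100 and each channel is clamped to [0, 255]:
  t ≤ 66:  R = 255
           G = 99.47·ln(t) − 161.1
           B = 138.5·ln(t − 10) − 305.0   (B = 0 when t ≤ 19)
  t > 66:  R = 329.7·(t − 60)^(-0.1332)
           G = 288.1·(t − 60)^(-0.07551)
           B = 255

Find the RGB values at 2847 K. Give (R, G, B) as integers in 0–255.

(255, 172, 99)

t = 2847/100 = 28.47; the t ≤ 66 branch applies.
R = 255 by definition for t ≤ 66.
G = 99.47·ln 28.47 − 161.1 = 99.47·3.3489 − 161.1 = 172.010.
B = 138.5·ln(28.47 − 10) − 305.0 = 138.5·ln 18.47 − 305.0 = 138.5·2.9161 − 305.0 = 98.886.
Rounded: (255, 172, 99).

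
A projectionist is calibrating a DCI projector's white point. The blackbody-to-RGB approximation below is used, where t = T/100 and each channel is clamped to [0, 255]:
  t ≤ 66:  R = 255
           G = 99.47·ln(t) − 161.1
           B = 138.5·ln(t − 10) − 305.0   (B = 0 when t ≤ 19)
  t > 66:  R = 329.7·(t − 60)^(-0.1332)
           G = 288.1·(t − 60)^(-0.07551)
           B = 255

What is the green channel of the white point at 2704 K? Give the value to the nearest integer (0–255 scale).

t = 2704/100 = 27.04; the t ≤ 66 branch applies.
G = 99.47·ln 27.04 − 161.1 = 99.47·3.2973 − 161.1 = 166.884.
Rounded: 167.

167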